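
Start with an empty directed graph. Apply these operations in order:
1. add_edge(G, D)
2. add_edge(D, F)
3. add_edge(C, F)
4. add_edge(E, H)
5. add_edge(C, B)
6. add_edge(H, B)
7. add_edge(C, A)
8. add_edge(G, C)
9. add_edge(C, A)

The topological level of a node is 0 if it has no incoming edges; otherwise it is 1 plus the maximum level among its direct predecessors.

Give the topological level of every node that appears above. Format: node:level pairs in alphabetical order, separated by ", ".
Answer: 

Op 1: add_edge(G, D). Edges now: 1
Op 2: add_edge(D, F). Edges now: 2
Op 3: add_edge(C, F). Edges now: 3
Op 4: add_edge(E, H). Edges now: 4
Op 5: add_edge(C, B). Edges now: 5
Op 6: add_edge(H, B). Edges now: 6
Op 7: add_edge(C, A). Edges now: 7
Op 8: add_edge(G, C). Edges now: 8
Op 9: add_edge(C, A) (duplicate, no change). Edges now: 8
Compute levels (Kahn BFS):
  sources (in-degree 0): E, G
  process E: level=0
    E->H: in-degree(H)=0, level(H)=1, enqueue
  process G: level=0
    G->C: in-degree(C)=0, level(C)=1, enqueue
    G->D: in-degree(D)=0, level(D)=1, enqueue
  process H: level=1
    H->B: in-degree(B)=1, level(B)>=2
  process C: level=1
    C->A: in-degree(A)=0, level(A)=2, enqueue
    C->B: in-degree(B)=0, level(B)=2, enqueue
    C->F: in-degree(F)=1, level(F)>=2
  process D: level=1
    D->F: in-degree(F)=0, level(F)=2, enqueue
  process A: level=2
  process B: level=2
  process F: level=2
All levels: A:2, B:2, C:1, D:1, E:0, F:2, G:0, H:1

Answer: A:2, B:2, C:1, D:1, E:0, F:2, G:0, H:1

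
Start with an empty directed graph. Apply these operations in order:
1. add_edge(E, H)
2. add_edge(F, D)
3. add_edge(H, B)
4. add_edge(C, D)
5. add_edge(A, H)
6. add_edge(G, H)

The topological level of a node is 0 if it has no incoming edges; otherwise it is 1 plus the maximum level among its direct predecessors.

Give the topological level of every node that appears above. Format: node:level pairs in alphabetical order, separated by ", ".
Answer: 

Op 1: add_edge(E, H). Edges now: 1
Op 2: add_edge(F, D). Edges now: 2
Op 3: add_edge(H, B). Edges now: 3
Op 4: add_edge(C, D). Edges now: 4
Op 5: add_edge(A, H). Edges now: 5
Op 6: add_edge(G, H). Edges now: 6
Compute levels (Kahn BFS):
  sources (in-degree 0): A, C, E, F, G
  process A: level=0
    A->H: in-degree(H)=2, level(H)>=1
  process C: level=0
    C->D: in-degree(D)=1, level(D)>=1
  process E: level=0
    E->H: in-degree(H)=1, level(H)>=1
  process F: level=0
    F->D: in-degree(D)=0, level(D)=1, enqueue
  process G: level=0
    G->H: in-degree(H)=0, level(H)=1, enqueue
  process D: level=1
  process H: level=1
    H->B: in-degree(B)=0, level(B)=2, enqueue
  process B: level=2
All levels: A:0, B:2, C:0, D:1, E:0, F:0, G:0, H:1

Answer: A:0, B:2, C:0, D:1, E:0, F:0, G:0, H:1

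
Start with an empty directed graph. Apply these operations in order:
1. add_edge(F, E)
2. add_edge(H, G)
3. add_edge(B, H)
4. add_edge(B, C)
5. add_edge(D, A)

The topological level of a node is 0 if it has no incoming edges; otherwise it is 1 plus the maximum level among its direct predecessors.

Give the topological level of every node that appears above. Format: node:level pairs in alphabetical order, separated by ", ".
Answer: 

Op 1: add_edge(F, E). Edges now: 1
Op 2: add_edge(H, G). Edges now: 2
Op 3: add_edge(B, H). Edges now: 3
Op 4: add_edge(B, C). Edges now: 4
Op 5: add_edge(D, A). Edges now: 5
Compute levels (Kahn BFS):
  sources (in-degree 0): B, D, F
  process B: level=0
    B->C: in-degree(C)=0, level(C)=1, enqueue
    B->H: in-degree(H)=0, level(H)=1, enqueue
  process D: level=0
    D->A: in-degree(A)=0, level(A)=1, enqueue
  process F: level=0
    F->E: in-degree(E)=0, level(E)=1, enqueue
  process C: level=1
  process H: level=1
    H->G: in-degree(G)=0, level(G)=2, enqueue
  process A: level=1
  process E: level=1
  process G: level=2
All levels: A:1, B:0, C:1, D:0, E:1, F:0, G:2, H:1

Answer: A:1, B:0, C:1, D:0, E:1, F:0, G:2, H:1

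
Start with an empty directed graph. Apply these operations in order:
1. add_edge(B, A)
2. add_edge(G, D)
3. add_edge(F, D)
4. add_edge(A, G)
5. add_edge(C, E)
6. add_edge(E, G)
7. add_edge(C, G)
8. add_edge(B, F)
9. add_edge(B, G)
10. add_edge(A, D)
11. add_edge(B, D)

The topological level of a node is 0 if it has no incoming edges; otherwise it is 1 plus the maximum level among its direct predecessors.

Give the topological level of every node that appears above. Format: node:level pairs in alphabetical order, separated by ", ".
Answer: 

Op 1: add_edge(B, A). Edges now: 1
Op 2: add_edge(G, D). Edges now: 2
Op 3: add_edge(F, D). Edges now: 3
Op 4: add_edge(A, G). Edges now: 4
Op 5: add_edge(C, E). Edges now: 5
Op 6: add_edge(E, G). Edges now: 6
Op 7: add_edge(C, G). Edges now: 7
Op 8: add_edge(B, F). Edges now: 8
Op 9: add_edge(B, G). Edges now: 9
Op 10: add_edge(A, D). Edges now: 10
Op 11: add_edge(B, D). Edges now: 11
Compute levels (Kahn BFS):
  sources (in-degree 0): B, C
  process B: level=0
    B->A: in-degree(A)=0, level(A)=1, enqueue
    B->D: in-degree(D)=3, level(D)>=1
    B->F: in-degree(F)=0, level(F)=1, enqueue
    B->G: in-degree(G)=3, level(G)>=1
  process C: level=0
    C->E: in-degree(E)=0, level(E)=1, enqueue
    C->G: in-degree(G)=2, level(G)>=1
  process A: level=1
    A->D: in-degree(D)=2, level(D)>=2
    A->G: in-degree(G)=1, level(G)>=2
  process F: level=1
    F->D: in-degree(D)=1, level(D)>=2
  process E: level=1
    E->G: in-degree(G)=0, level(G)=2, enqueue
  process G: level=2
    G->D: in-degree(D)=0, level(D)=3, enqueue
  process D: level=3
All levels: A:1, B:0, C:0, D:3, E:1, F:1, G:2

Answer: A:1, B:0, C:0, D:3, E:1, F:1, G:2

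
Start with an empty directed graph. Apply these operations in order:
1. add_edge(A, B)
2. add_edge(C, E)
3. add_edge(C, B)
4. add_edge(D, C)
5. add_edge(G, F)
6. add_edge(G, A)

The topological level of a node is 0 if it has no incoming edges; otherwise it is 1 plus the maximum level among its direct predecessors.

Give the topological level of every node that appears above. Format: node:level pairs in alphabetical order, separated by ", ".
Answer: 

Op 1: add_edge(A, B). Edges now: 1
Op 2: add_edge(C, E). Edges now: 2
Op 3: add_edge(C, B). Edges now: 3
Op 4: add_edge(D, C). Edges now: 4
Op 5: add_edge(G, F). Edges now: 5
Op 6: add_edge(G, A). Edges now: 6
Compute levels (Kahn BFS):
  sources (in-degree 0): D, G
  process D: level=0
    D->C: in-degree(C)=0, level(C)=1, enqueue
  process G: level=0
    G->A: in-degree(A)=0, level(A)=1, enqueue
    G->F: in-degree(F)=0, level(F)=1, enqueue
  process C: level=1
    C->B: in-degree(B)=1, level(B)>=2
    C->E: in-degree(E)=0, level(E)=2, enqueue
  process A: level=1
    A->B: in-degree(B)=0, level(B)=2, enqueue
  process F: level=1
  process E: level=2
  process B: level=2
All levels: A:1, B:2, C:1, D:0, E:2, F:1, G:0

Answer: A:1, B:2, C:1, D:0, E:2, F:1, G:0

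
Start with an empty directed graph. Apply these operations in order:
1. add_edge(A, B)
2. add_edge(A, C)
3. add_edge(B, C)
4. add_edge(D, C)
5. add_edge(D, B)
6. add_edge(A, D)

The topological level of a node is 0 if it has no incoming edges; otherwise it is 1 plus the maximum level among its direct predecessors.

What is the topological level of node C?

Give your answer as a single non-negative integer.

Answer: 3

Derivation:
Op 1: add_edge(A, B). Edges now: 1
Op 2: add_edge(A, C). Edges now: 2
Op 3: add_edge(B, C). Edges now: 3
Op 4: add_edge(D, C). Edges now: 4
Op 5: add_edge(D, B). Edges now: 5
Op 6: add_edge(A, D). Edges now: 6
Compute levels (Kahn BFS):
  sources (in-degree 0): A
  process A: level=0
    A->B: in-degree(B)=1, level(B)>=1
    A->C: in-degree(C)=2, level(C)>=1
    A->D: in-degree(D)=0, level(D)=1, enqueue
  process D: level=1
    D->B: in-degree(B)=0, level(B)=2, enqueue
    D->C: in-degree(C)=1, level(C)>=2
  process B: level=2
    B->C: in-degree(C)=0, level(C)=3, enqueue
  process C: level=3
All levels: A:0, B:2, C:3, D:1
level(C) = 3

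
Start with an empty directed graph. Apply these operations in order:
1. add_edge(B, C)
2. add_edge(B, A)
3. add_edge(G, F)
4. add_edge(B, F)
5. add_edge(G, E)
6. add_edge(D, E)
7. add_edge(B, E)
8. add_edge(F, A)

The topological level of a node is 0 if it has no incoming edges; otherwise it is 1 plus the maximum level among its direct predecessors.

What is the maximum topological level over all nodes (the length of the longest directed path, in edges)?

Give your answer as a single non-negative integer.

Answer: 2

Derivation:
Op 1: add_edge(B, C). Edges now: 1
Op 2: add_edge(B, A). Edges now: 2
Op 3: add_edge(G, F). Edges now: 3
Op 4: add_edge(B, F). Edges now: 4
Op 5: add_edge(G, E). Edges now: 5
Op 6: add_edge(D, E). Edges now: 6
Op 7: add_edge(B, E). Edges now: 7
Op 8: add_edge(F, A). Edges now: 8
Compute levels (Kahn BFS):
  sources (in-degree 0): B, D, G
  process B: level=0
    B->A: in-degree(A)=1, level(A)>=1
    B->C: in-degree(C)=0, level(C)=1, enqueue
    B->E: in-degree(E)=2, level(E)>=1
    B->F: in-degree(F)=1, level(F)>=1
  process D: level=0
    D->E: in-degree(E)=1, level(E)>=1
  process G: level=0
    G->E: in-degree(E)=0, level(E)=1, enqueue
    G->F: in-degree(F)=0, level(F)=1, enqueue
  process C: level=1
  process E: level=1
  process F: level=1
    F->A: in-degree(A)=0, level(A)=2, enqueue
  process A: level=2
All levels: A:2, B:0, C:1, D:0, E:1, F:1, G:0
max level = 2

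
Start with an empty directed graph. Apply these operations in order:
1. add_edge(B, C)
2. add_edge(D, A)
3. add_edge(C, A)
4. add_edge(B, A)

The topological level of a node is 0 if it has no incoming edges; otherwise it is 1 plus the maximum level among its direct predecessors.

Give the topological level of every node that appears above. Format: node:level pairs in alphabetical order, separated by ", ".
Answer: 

Answer: A:2, B:0, C:1, D:0

Derivation:
Op 1: add_edge(B, C). Edges now: 1
Op 2: add_edge(D, A). Edges now: 2
Op 3: add_edge(C, A). Edges now: 3
Op 4: add_edge(B, A). Edges now: 4
Compute levels (Kahn BFS):
  sources (in-degree 0): B, D
  process B: level=0
    B->A: in-degree(A)=2, level(A)>=1
    B->C: in-degree(C)=0, level(C)=1, enqueue
  process D: level=0
    D->A: in-degree(A)=1, level(A)>=1
  process C: level=1
    C->A: in-degree(A)=0, level(A)=2, enqueue
  process A: level=2
All levels: A:2, B:0, C:1, D:0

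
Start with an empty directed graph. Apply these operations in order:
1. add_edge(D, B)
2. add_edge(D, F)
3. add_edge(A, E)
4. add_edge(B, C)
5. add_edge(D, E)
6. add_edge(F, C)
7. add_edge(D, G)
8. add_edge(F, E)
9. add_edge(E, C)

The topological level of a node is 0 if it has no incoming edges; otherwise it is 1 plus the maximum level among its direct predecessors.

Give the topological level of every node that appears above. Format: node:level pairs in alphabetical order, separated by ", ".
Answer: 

Answer: A:0, B:1, C:3, D:0, E:2, F:1, G:1

Derivation:
Op 1: add_edge(D, B). Edges now: 1
Op 2: add_edge(D, F). Edges now: 2
Op 3: add_edge(A, E). Edges now: 3
Op 4: add_edge(B, C). Edges now: 4
Op 5: add_edge(D, E). Edges now: 5
Op 6: add_edge(F, C). Edges now: 6
Op 7: add_edge(D, G). Edges now: 7
Op 8: add_edge(F, E). Edges now: 8
Op 9: add_edge(E, C). Edges now: 9
Compute levels (Kahn BFS):
  sources (in-degree 0): A, D
  process A: level=0
    A->E: in-degree(E)=2, level(E)>=1
  process D: level=0
    D->B: in-degree(B)=0, level(B)=1, enqueue
    D->E: in-degree(E)=1, level(E)>=1
    D->F: in-degree(F)=0, level(F)=1, enqueue
    D->G: in-degree(G)=0, level(G)=1, enqueue
  process B: level=1
    B->C: in-degree(C)=2, level(C)>=2
  process F: level=1
    F->C: in-degree(C)=1, level(C)>=2
    F->E: in-degree(E)=0, level(E)=2, enqueue
  process G: level=1
  process E: level=2
    E->C: in-degree(C)=0, level(C)=3, enqueue
  process C: level=3
All levels: A:0, B:1, C:3, D:0, E:2, F:1, G:1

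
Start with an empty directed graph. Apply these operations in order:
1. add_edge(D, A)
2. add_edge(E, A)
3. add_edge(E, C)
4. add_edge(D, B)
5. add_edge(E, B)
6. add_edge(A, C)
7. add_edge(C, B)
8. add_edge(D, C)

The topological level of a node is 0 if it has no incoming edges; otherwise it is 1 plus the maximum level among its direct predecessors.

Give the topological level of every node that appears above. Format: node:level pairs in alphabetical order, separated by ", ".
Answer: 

Answer: A:1, B:3, C:2, D:0, E:0

Derivation:
Op 1: add_edge(D, A). Edges now: 1
Op 2: add_edge(E, A). Edges now: 2
Op 3: add_edge(E, C). Edges now: 3
Op 4: add_edge(D, B). Edges now: 4
Op 5: add_edge(E, B). Edges now: 5
Op 6: add_edge(A, C). Edges now: 6
Op 7: add_edge(C, B). Edges now: 7
Op 8: add_edge(D, C). Edges now: 8
Compute levels (Kahn BFS):
  sources (in-degree 0): D, E
  process D: level=0
    D->A: in-degree(A)=1, level(A)>=1
    D->B: in-degree(B)=2, level(B)>=1
    D->C: in-degree(C)=2, level(C)>=1
  process E: level=0
    E->A: in-degree(A)=0, level(A)=1, enqueue
    E->B: in-degree(B)=1, level(B)>=1
    E->C: in-degree(C)=1, level(C)>=1
  process A: level=1
    A->C: in-degree(C)=0, level(C)=2, enqueue
  process C: level=2
    C->B: in-degree(B)=0, level(B)=3, enqueue
  process B: level=3
All levels: A:1, B:3, C:2, D:0, E:0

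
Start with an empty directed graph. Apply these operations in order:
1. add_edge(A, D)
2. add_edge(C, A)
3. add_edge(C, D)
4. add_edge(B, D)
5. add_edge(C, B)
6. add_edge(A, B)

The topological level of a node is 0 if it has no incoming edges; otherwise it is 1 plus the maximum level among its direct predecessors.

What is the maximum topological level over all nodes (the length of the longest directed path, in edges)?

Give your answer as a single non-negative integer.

Answer: 3

Derivation:
Op 1: add_edge(A, D). Edges now: 1
Op 2: add_edge(C, A). Edges now: 2
Op 3: add_edge(C, D). Edges now: 3
Op 4: add_edge(B, D). Edges now: 4
Op 5: add_edge(C, B). Edges now: 5
Op 6: add_edge(A, B). Edges now: 6
Compute levels (Kahn BFS):
  sources (in-degree 0): C
  process C: level=0
    C->A: in-degree(A)=0, level(A)=1, enqueue
    C->B: in-degree(B)=1, level(B)>=1
    C->D: in-degree(D)=2, level(D)>=1
  process A: level=1
    A->B: in-degree(B)=0, level(B)=2, enqueue
    A->D: in-degree(D)=1, level(D)>=2
  process B: level=2
    B->D: in-degree(D)=0, level(D)=3, enqueue
  process D: level=3
All levels: A:1, B:2, C:0, D:3
max level = 3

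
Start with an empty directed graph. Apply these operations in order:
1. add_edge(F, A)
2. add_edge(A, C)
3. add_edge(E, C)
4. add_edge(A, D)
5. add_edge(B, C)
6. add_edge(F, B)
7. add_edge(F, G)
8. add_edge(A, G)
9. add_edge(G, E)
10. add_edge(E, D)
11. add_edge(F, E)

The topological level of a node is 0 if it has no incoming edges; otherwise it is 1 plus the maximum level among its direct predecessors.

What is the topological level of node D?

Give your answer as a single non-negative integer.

Answer: 4

Derivation:
Op 1: add_edge(F, A). Edges now: 1
Op 2: add_edge(A, C). Edges now: 2
Op 3: add_edge(E, C). Edges now: 3
Op 4: add_edge(A, D). Edges now: 4
Op 5: add_edge(B, C). Edges now: 5
Op 6: add_edge(F, B). Edges now: 6
Op 7: add_edge(F, G). Edges now: 7
Op 8: add_edge(A, G). Edges now: 8
Op 9: add_edge(G, E). Edges now: 9
Op 10: add_edge(E, D). Edges now: 10
Op 11: add_edge(F, E). Edges now: 11
Compute levels (Kahn BFS):
  sources (in-degree 0): F
  process F: level=0
    F->A: in-degree(A)=0, level(A)=1, enqueue
    F->B: in-degree(B)=0, level(B)=1, enqueue
    F->E: in-degree(E)=1, level(E)>=1
    F->G: in-degree(G)=1, level(G)>=1
  process A: level=1
    A->C: in-degree(C)=2, level(C)>=2
    A->D: in-degree(D)=1, level(D)>=2
    A->G: in-degree(G)=0, level(G)=2, enqueue
  process B: level=1
    B->C: in-degree(C)=1, level(C)>=2
  process G: level=2
    G->E: in-degree(E)=0, level(E)=3, enqueue
  process E: level=3
    E->C: in-degree(C)=0, level(C)=4, enqueue
    E->D: in-degree(D)=0, level(D)=4, enqueue
  process C: level=4
  process D: level=4
All levels: A:1, B:1, C:4, D:4, E:3, F:0, G:2
level(D) = 4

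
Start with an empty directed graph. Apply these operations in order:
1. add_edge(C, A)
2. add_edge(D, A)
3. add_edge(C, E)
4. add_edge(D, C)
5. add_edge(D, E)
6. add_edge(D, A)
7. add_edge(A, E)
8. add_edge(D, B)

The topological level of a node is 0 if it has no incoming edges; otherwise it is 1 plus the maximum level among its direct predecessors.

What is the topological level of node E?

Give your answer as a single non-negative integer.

Op 1: add_edge(C, A). Edges now: 1
Op 2: add_edge(D, A). Edges now: 2
Op 3: add_edge(C, E). Edges now: 3
Op 4: add_edge(D, C). Edges now: 4
Op 5: add_edge(D, E). Edges now: 5
Op 6: add_edge(D, A) (duplicate, no change). Edges now: 5
Op 7: add_edge(A, E). Edges now: 6
Op 8: add_edge(D, B). Edges now: 7
Compute levels (Kahn BFS):
  sources (in-degree 0): D
  process D: level=0
    D->A: in-degree(A)=1, level(A)>=1
    D->B: in-degree(B)=0, level(B)=1, enqueue
    D->C: in-degree(C)=0, level(C)=1, enqueue
    D->E: in-degree(E)=2, level(E)>=1
  process B: level=1
  process C: level=1
    C->A: in-degree(A)=0, level(A)=2, enqueue
    C->E: in-degree(E)=1, level(E)>=2
  process A: level=2
    A->E: in-degree(E)=0, level(E)=3, enqueue
  process E: level=3
All levels: A:2, B:1, C:1, D:0, E:3
level(E) = 3

Answer: 3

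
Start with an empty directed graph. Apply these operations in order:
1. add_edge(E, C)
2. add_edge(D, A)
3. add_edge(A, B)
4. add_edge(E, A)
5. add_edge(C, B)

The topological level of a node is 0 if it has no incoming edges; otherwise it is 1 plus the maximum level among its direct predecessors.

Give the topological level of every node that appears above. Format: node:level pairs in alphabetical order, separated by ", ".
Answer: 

Answer: A:1, B:2, C:1, D:0, E:0

Derivation:
Op 1: add_edge(E, C). Edges now: 1
Op 2: add_edge(D, A). Edges now: 2
Op 3: add_edge(A, B). Edges now: 3
Op 4: add_edge(E, A). Edges now: 4
Op 5: add_edge(C, B). Edges now: 5
Compute levels (Kahn BFS):
  sources (in-degree 0): D, E
  process D: level=0
    D->A: in-degree(A)=1, level(A)>=1
  process E: level=0
    E->A: in-degree(A)=0, level(A)=1, enqueue
    E->C: in-degree(C)=0, level(C)=1, enqueue
  process A: level=1
    A->B: in-degree(B)=1, level(B)>=2
  process C: level=1
    C->B: in-degree(B)=0, level(B)=2, enqueue
  process B: level=2
All levels: A:1, B:2, C:1, D:0, E:0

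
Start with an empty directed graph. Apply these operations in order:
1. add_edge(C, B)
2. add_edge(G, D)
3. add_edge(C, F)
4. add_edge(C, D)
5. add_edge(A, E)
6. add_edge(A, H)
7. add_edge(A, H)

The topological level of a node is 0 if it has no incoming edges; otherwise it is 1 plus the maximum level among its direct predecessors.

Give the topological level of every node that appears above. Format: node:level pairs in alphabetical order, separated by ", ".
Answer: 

Answer: A:0, B:1, C:0, D:1, E:1, F:1, G:0, H:1

Derivation:
Op 1: add_edge(C, B). Edges now: 1
Op 2: add_edge(G, D). Edges now: 2
Op 3: add_edge(C, F). Edges now: 3
Op 4: add_edge(C, D). Edges now: 4
Op 5: add_edge(A, E). Edges now: 5
Op 6: add_edge(A, H). Edges now: 6
Op 7: add_edge(A, H) (duplicate, no change). Edges now: 6
Compute levels (Kahn BFS):
  sources (in-degree 0): A, C, G
  process A: level=0
    A->E: in-degree(E)=0, level(E)=1, enqueue
    A->H: in-degree(H)=0, level(H)=1, enqueue
  process C: level=0
    C->B: in-degree(B)=0, level(B)=1, enqueue
    C->D: in-degree(D)=1, level(D)>=1
    C->F: in-degree(F)=0, level(F)=1, enqueue
  process G: level=0
    G->D: in-degree(D)=0, level(D)=1, enqueue
  process E: level=1
  process H: level=1
  process B: level=1
  process F: level=1
  process D: level=1
All levels: A:0, B:1, C:0, D:1, E:1, F:1, G:0, H:1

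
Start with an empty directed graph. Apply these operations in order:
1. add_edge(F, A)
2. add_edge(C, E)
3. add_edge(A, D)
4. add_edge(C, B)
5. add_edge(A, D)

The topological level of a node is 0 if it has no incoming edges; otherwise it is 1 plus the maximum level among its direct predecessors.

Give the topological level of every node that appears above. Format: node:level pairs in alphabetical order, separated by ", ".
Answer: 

Op 1: add_edge(F, A). Edges now: 1
Op 2: add_edge(C, E). Edges now: 2
Op 3: add_edge(A, D). Edges now: 3
Op 4: add_edge(C, B). Edges now: 4
Op 5: add_edge(A, D) (duplicate, no change). Edges now: 4
Compute levels (Kahn BFS):
  sources (in-degree 0): C, F
  process C: level=0
    C->B: in-degree(B)=0, level(B)=1, enqueue
    C->E: in-degree(E)=0, level(E)=1, enqueue
  process F: level=0
    F->A: in-degree(A)=0, level(A)=1, enqueue
  process B: level=1
  process E: level=1
  process A: level=1
    A->D: in-degree(D)=0, level(D)=2, enqueue
  process D: level=2
All levels: A:1, B:1, C:0, D:2, E:1, F:0

Answer: A:1, B:1, C:0, D:2, E:1, F:0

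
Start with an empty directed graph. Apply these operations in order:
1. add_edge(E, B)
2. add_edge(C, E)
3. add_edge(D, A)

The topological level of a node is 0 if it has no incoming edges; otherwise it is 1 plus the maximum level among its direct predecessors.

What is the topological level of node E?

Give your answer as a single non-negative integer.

Answer: 1

Derivation:
Op 1: add_edge(E, B). Edges now: 1
Op 2: add_edge(C, E). Edges now: 2
Op 3: add_edge(D, A). Edges now: 3
Compute levels (Kahn BFS):
  sources (in-degree 0): C, D
  process C: level=0
    C->E: in-degree(E)=0, level(E)=1, enqueue
  process D: level=0
    D->A: in-degree(A)=0, level(A)=1, enqueue
  process E: level=1
    E->B: in-degree(B)=0, level(B)=2, enqueue
  process A: level=1
  process B: level=2
All levels: A:1, B:2, C:0, D:0, E:1
level(E) = 1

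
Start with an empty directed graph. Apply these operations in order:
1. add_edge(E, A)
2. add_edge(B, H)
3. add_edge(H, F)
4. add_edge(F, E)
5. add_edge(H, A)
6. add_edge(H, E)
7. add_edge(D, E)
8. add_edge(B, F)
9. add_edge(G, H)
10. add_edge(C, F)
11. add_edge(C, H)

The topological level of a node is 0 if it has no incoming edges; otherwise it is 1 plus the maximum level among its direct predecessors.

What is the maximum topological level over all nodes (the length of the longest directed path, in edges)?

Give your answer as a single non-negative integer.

Op 1: add_edge(E, A). Edges now: 1
Op 2: add_edge(B, H). Edges now: 2
Op 3: add_edge(H, F). Edges now: 3
Op 4: add_edge(F, E). Edges now: 4
Op 5: add_edge(H, A). Edges now: 5
Op 6: add_edge(H, E). Edges now: 6
Op 7: add_edge(D, E). Edges now: 7
Op 8: add_edge(B, F). Edges now: 8
Op 9: add_edge(G, H). Edges now: 9
Op 10: add_edge(C, F). Edges now: 10
Op 11: add_edge(C, H). Edges now: 11
Compute levels (Kahn BFS):
  sources (in-degree 0): B, C, D, G
  process B: level=0
    B->F: in-degree(F)=2, level(F)>=1
    B->H: in-degree(H)=2, level(H)>=1
  process C: level=0
    C->F: in-degree(F)=1, level(F)>=1
    C->H: in-degree(H)=1, level(H)>=1
  process D: level=0
    D->E: in-degree(E)=2, level(E)>=1
  process G: level=0
    G->H: in-degree(H)=0, level(H)=1, enqueue
  process H: level=1
    H->A: in-degree(A)=1, level(A)>=2
    H->E: in-degree(E)=1, level(E)>=2
    H->F: in-degree(F)=0, level(F)=2, enqueue
  process F: level=2
    F->E: in-degree(E)=0, level(E)=3, enqueue
  process E: level=3
    E->A: in-degree(A)=0, level(A)=4, enqueue
  process A: level=4
All levels: A:4, B:0, C:0, D:0, E:3, F:2, G:0, H:1
max level = 4

Answer: 4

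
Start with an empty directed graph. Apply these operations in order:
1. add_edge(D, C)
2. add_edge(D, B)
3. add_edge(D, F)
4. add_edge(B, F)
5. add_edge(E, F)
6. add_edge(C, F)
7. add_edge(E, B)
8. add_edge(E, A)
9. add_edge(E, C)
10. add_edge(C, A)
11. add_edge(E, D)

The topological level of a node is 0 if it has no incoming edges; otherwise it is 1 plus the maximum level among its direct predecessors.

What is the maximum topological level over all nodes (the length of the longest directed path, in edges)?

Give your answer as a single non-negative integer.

Op 1: add_edge(D, C). Edges now: 1
Op 2: add_edge(D, B). Edges now: 2
Op 3: add_edge(D, F). Edges now: 3
Op 4: add_edge(B, F). Edges now: 4
Op 5: add_edge(E, F). Edges now: 5
Op 6: add_edge(C, F). Edges now: 6
Op 7: add_edge(E, B). Edges now: 7
Op 8: add_edge(E, A). Edges now: 8
Op 9: add_edge(E, C). Edges now: 9
Op 10: add_edge(C, A). Edges now: 10
Op 11: add_edge(E, D). Edges now: 11
Compute levels (Kahn BFS):
  sources (in-degree 0): E
  process E: level=0
    E->A: in-degree(A)=1, level(A)>=1
    E->B: in-degree(B)=1, level(B)>=1
    E->C: in-degree(C)=1, level(C)>=1
    E->D: in-degree(D)=0, level(D)=1, enqueue
    E->F: in-degree(F)=3, level(F)>=1
  process D: level=1
    D->B: in-degree(B)=0, level(B)=2, enqueue
    D->C: in-degree(C)=0, level(C)=2, enqueue
    D->F: in-degree(F)=2, level(F)>=2
  process B: level=2
    B->F: in-degree(F)=1, level(F)>=3
  process C: level=2
    C->A: in-degree(A)=0, level(A)=3, enqueue
    C->F: in-degree(F)=0, level(F)=3, enqueue
  process A: level=3
  process F: level=3
All levels: A:3, B:2, C:2, D:1, E:0, F:3
max level = 3

Answer: 3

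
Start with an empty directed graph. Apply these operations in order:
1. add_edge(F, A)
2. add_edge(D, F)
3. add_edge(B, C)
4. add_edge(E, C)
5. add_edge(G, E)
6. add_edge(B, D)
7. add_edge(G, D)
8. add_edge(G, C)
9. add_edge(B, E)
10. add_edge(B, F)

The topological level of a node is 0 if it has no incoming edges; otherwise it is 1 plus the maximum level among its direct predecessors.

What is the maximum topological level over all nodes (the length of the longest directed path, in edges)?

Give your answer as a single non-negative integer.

Op 1: add_edge(F, A). Edges now: 1
Op 2: add_edge(D, F). Edges now: 2
Op 3: add_edge(B, C). Edges now: 3
Op 4: add_edge(E, C). Edges now: 4
Op 5: add_edge(G, E). Edges now: 5
Op 6: add_edge(B, D). Edges now: 6
Op 7: add_edge(G, D). Edges now: 7
Op 8: add_edge(G, C). Edges now: 8
Op 9: add_edge(B, E). Edges now: 9
Op 10: add_edge(B, F). Edges now: 10
Compute levels (Kahn BFS):
  sources (in-degree 0): B, G
  process B: level=0
    B->C: in-degree(C)=2, level(C)>=1
    B->D: in-degree(D)=1, level(D)>=1
    B->E: in-degree(E)=1, level(E)>=1
    B->F: in-degree(F)=1, level(F)>=1
  process G: level=0
    G->C: in-degree(C)=1, level(C)>=1
    G->D: in-degree(D)=0, level(D)=1, enqueue
    G->E: in-degree(E)=0, level(E)=1, enqueue
  process D: level=1
    D->F: in-degree(F)=0, level(F)=2, enqueue
  process E: level=1
    E->C: in-degree(C)=0, level(C)=2, enqueue
  process F: level=2
    F->A: in-degree(A)=0, level(A)=3, enqueue
  process C: level=2
  process A: level=3
All levels: A:3, B:0, C:2, D:1, E:1, F:2, G:0
max level = 3

Answer: 3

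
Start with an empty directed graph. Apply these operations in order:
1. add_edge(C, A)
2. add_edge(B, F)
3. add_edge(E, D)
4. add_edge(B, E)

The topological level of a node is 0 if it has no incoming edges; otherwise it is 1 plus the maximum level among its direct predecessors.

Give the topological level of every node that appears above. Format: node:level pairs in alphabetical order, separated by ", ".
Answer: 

Op 1: add_edge(C, A). Edges now: 1
Op 2: add_edge(B, F). Edges now: 2
Op 3: add_edge(E, D). Edges now: 3
Op 4: add_edge(B, E). Edges now: 4
Compute levels (Kahn BFS):
  sources (in-degree 0): B, C
  process B: level=0
    B->E: in-degree(E)=0, level(E)=1, enqueue
    B->F: in-degree(F)=0, level(F)=1, enqueue
  process C: level=0
    C->A: in-degree(A)=0, level(A)=1, enqueue
  process E: level=1
    E->D: in-degree(D)=0, level(D)=2, enqueue
  process F: level=1
  process A: level=1
  process D: level=2
All levels: A:1, B:0, C:0, D:2, E:1, F:1

Answer: A:1, B:0, C:0, D:2, E:1, F:1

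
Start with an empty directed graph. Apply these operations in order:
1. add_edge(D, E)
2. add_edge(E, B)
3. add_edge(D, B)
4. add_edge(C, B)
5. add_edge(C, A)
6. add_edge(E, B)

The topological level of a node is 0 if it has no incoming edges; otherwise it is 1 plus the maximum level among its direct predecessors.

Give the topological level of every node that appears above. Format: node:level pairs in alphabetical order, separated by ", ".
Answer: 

Answer: A:1, B:2, C:0, D:0, E:1

Derivation:
Op 1: add_edge(D, E). Edges now: 1
Op 2: add_edge(E, B). Edges now: 2
Op 3: add_edge(D, B). Edges now: 3
Op 4: add_edge(C, B). Edges now: 4
Op 5: add_edge(C, A). Edges now: 5
Op 6: add_edge(E, B) (duplicate, no change). Edges now: 5
Compute levels (Kahn BFS):
  sources (in-degree 0): C, D
  process C: level=0
    C->A: in-degree(A)=0, level(A)=1, enqueue
    C->B: in-degree(B)=2, level(B)>=1
  process D: level=0
    D->B: in-degree(B)=1, level(B)>=1
    D->E: in-degree(E)=0, level(E)=1, enqueue
  process A: level=1
  process E: level=1
    E->B: in-degree(B)=0, level(B)=2, enqueue
  process B: level=2
All levels: A:1, B:2, C:0, D:0, E:1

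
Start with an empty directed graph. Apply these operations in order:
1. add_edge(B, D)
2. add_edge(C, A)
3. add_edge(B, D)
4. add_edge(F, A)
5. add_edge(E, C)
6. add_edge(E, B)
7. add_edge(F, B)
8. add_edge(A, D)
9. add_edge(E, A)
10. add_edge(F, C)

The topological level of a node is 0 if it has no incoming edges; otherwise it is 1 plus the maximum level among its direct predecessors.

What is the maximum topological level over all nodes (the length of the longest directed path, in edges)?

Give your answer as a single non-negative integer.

Answer: 3

Derivation:
Op 1: add_edge(B, D). Edges now: 1
Op 2: add_edge(C, A). Edges now: 2
Op 3: add_edge(B, D) (duplicate, no change). Edges now: 2
Op 4: add_edge(F, A). Edges now: 3
Op 5: add_edge(E, C). Edges now: 4
Op 6: add_edge(E, B). Edges now: 5
Op 7: add_edge(F, B). Edges now: 6
Op 8: add_edge(A, D). Edges now: 7
Op 9: add_edge(E, A). Edges now: 8
Op 10: add_edge(F, C). Edges now: 9
Compute levels (Kahn BFS):
  sources (in-degree 0): E, F
  process E: level=0
    E->A: in-degree(A)=2, level(A)>=1
    E->B: in-degree(B)=1, level(B)>=1
    E->C: in-degree(C)=1, level(C)>=1
  process F: level=0
    F->A: in-degree(A)=1, level(A)>=1
    F->B: in-degree(B)=0, level(B)=1, enqueue
    F->C: in-degree(C)=0, level(C)=1, enqueue
  process B: level=1
    B->D: in-degree(D)=1, level(D)>=2
  process C: level=1
    C->A: in-degree(A)=0, level(A)=2, enqueue
  process A: level=2
    A->D: in-degree(D)=0, level(D)=3, enqueue
  process D: level=3
All levels: A:2, B:1, C:1, D:3, E:0, F:0
max level = 3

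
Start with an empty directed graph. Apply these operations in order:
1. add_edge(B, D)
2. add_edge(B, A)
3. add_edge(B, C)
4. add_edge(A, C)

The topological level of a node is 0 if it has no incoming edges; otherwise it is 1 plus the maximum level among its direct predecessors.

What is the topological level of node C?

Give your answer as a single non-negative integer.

Op 1: add_edge(B, D). Edges now: 1
Op 2: add_edge(B, A). Edges now: 2
Op 3: add_edge(B, C). Edges now: 3
Op 4: add_edge(A, C). Edges now: 4
Compute levels (Kahn BFS):
  sources (in-degree 0): B
  process B: level=0
    B->A: in-degree(A)=0, level(A)=1, enqueue
    B->C: in-degree(C)=1, level(C)>=1
    B->D: in-degree(D)=0, level(D)=1, enqueue
  process A: level=1
    A->C: in-degree(C)=0, level(C)=2, enqueue
  process D: level=1
  process C: level=2
All levels: A:1, B:0, C:2, D:1
level(C) = 2

Answer: 2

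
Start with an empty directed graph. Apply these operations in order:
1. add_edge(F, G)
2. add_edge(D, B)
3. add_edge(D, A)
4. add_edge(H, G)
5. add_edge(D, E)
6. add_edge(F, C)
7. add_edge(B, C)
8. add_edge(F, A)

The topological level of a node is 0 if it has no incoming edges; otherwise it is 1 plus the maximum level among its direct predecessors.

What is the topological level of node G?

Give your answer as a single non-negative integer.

Answer: 1

Derivation:
Op 1: add_edge(F, G). Edges now: 1
Op 2: add_edge(D, B). Edges now: 2
Op 3: add_edge(D, A). Edges now: 3
Op 4: add_edge(H, G). Edges now: 4
Op 5: add_edge(D, E). Edges now: 5
Op 6: add_edge(F, C). Edges now: 6
Op 7: add_edge(B, C). Edges now: 7
Op 8: add_edge(F, A). Edges now: 8
Compute levels (Kahn BFS):
  sources (in-degree 0): D, F, H
  process D: level=0
    D->A: in-degree(A)=1, level(A)>=1
    D->B: in-degree(B)=0, level(B)=1, enqueue
    D->E: in-degree(E)=0, level(E)=1, enqueue
  process F: level=0
    F->A: in-degree(A)=0, level(A)=1, enqueue
    F->C: in-degree(C)=1, level(C)>=1
    F->G: in-degree(G)=1, level(G)>=1
  process H: level=0
    H->G: in-degree(G)=0, level(G)=1, enqueue
  process B: level=1
    B->C: in-degree(C)=0, level(C)=2, enqueue
  process E: level=1
  process A: level=1
  process G: level=1
  process C: level=2
All levels: A:1, B:1, C:2, D:0, E:1, F:0, G:1, H:0
level(G) = 1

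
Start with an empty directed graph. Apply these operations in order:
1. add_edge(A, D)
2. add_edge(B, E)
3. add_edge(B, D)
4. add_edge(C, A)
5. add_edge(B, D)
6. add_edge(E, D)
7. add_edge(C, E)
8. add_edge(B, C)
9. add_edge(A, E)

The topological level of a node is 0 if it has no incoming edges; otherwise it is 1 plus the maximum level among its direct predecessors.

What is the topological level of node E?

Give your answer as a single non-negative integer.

Op 1: add_edge(A, D). Edges now: 1
Op 2: add_edge(B, E). Edges now: 2
Op 3: add_edge(B, D). Edges now: 3
Op 4: add_edge(C, A). Edges now: 4
Op 5: add_edge(B, D) (duplicate, no change). Edges now: 4
Op 6: add_edge(E, D). Edges now: 5
Op 7: add_edge(C, E). Edges now: 6
Op 8: add_edge(B, C). Edges now: 7
Op 9: add_edge(A, E). Edges now: 8
Compute levels (Kahn BFS):
  sources (in-degree 0): B
  process B: level=0
    B->C: in-degree(C)=0, level(C)=1, enqueue
    B->D: in-degree(D)=2, level(D)>=1
    B->E: in-degree(E)=2, level(E)>=1
  process C: level=1
    C->A: in-degree(A)=0, level(A)=2, enqueue
    C->E: in-degree(E)=1, level(E)>=2
  process A: level=2
    A->D: in-degree(D)=1, level(D)>=3
    A->E: in-degree(E)=0, level(E)=3, enqueue
  process E: level=3
    E->D: in-degree(D)=0, level(D)=4, enqueue
  process D: level=4
All levels: A:2, B:0, C:1, D:4, E:3
level(E) = 3

Answer: 3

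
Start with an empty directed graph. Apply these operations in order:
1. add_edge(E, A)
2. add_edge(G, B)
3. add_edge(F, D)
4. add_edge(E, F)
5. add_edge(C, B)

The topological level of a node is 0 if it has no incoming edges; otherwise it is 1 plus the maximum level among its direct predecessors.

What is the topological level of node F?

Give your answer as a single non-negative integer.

Op 1: add_edge(E, A). Edges now: 1
Op 2: add_edge(G, B). Edges now: 2
Op 3: add_edge(F, D). Edges now: 3
Op 4: add_edge(E, F). Edges now: 4
Op 5: add_edge(C, B). Edges now: 5
Compute levels (Kahn BFS):
  sources (in-degree 0): C, E, G
  process C: level=0
    C->B: in-degree(B)=1, level(B)>=1
  process E: level=0
    E->A: in-degree(A)=0, level(A)=1, enqueue
    E->F: in-degree(F)=0, level(F)=1, enqueue
  process G: level=0
    G->B: in-degree(B)=0, level(B)=1, enqueue
  process A: level=1
  process F: level=1
    F->D: in-degree(D)=0, level(D)=2, enqueue
  process B: level=1
  process D: level=2
All levels: A:1, B:1, C:0, D:2, E:0, F:1, G:0
level(F) = 1

Answer: 1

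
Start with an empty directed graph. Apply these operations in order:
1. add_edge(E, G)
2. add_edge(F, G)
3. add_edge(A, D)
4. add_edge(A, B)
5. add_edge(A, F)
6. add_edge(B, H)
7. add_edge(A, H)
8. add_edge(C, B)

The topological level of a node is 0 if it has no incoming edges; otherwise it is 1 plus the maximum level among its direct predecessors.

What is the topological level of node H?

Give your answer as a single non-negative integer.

Answer: 2

Derivation:
Op 1: add_edge(E, G). Edges now: 1
Op 2: add_edge(F, G). Edges now: 2
Op 3: add_edge(A, D). Edges now: 3
Op 4: add_edge(A, B). Edges now: 4
Op 5: add_edge(A, F). Edges now: 5
Op 6: add_edge(B, H). Edges now: 6
Op 7: add_edge(A, H). Edges now: 7
Op 8: add_edge(C, B). Edges now: 8
Compute levels (Kahn BFS):
  sources (in-degree 0): A, C, E
  process A: level=0
    A->B: in-degree(B)=1, level(B)>=1
    A->D: in-degree(D)=0, level(D)=1, enqueue
    A->F: in-degree(F)=0, level(F)=1, enqueue
    A->H: in-degree(H)=1, level(H)>=1
  process C: level=0
    C->B: in-degree(B)=0, level(B)=1, enqueue
  process E: level=0
    E->G: in-degree(G)=1, level(G)>=1
  process D: level=1
  process F: level=1
    F->G: in-degree(G)=0, level(G)=2, enqueue
  process B: level=1
    B->H: in-degree(H)=0, level(H)=2, enqueue
  process G: level=2
  process H: level=2
All levels: A:0, B:1, C:0, D:1, E:0, F:1, G:2, H:2
level(H) = 2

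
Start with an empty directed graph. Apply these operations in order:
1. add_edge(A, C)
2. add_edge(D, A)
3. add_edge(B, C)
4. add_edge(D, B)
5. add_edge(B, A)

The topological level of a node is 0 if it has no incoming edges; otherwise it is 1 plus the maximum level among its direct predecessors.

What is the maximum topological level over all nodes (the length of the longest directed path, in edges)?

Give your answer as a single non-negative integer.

Answer: 3

Derivation:
Op 1: add_edge(A, C). Edges now: 1
Op 2: add_edge(D, A). Edges now: 2
Op 3: add_edge(B, C). Edges now: 3
Op 4: add_edge(D, B). Edges now: 4
Op 5: add_edge(B, A). Edges now: 5
Compute levels (Kahn BFS):
  sources (in-degree 0): D
  process D: level=0
    D->A: in-degree(A)=1, level(A)>=1
    D->B: in-degree(B)=0, level(B)=1, enqueue
  process B: level=1
    B->A: in-degree(A)=0, level(A)=2, enqueue
    B->C: in-degree(C)=1, level(C)>=2
  process A: level=2
    A->C: in-degree(C)=0, level(C)=3, enqueue
  process C: level=3
All levels: A:2, B:1, C:3, D:0
max level = 3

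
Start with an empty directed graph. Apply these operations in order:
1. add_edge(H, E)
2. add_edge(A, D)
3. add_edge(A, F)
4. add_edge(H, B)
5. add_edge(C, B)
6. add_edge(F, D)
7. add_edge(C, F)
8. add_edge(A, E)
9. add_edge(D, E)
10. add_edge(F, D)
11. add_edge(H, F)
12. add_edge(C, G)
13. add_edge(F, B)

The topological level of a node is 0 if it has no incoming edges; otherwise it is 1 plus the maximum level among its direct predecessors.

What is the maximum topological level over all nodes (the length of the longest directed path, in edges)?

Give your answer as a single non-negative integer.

Answer: 3

Derivation:
Op 1: add_edge(H, E). Edges now: 1
Op 2: add_edge(A, D). Edges now: 2
Op 3: add_edge(A, F). Edges now: 3
Op 4: add_edge(H, B). Edges now: 4
Op 5: add_edge(C, B). Edges now: 5
Op 6: add_edge(F, D). Edges now: 6
Op 7: add_edge(C, F). Edges now: 7
Op 8: add_edge(A, E). Edges now: 8
Op 9: add_edge(D, E). Edges now: 9
Op 10: add_edge(F, D) (duplicate, no change). Edges now: 9
Op 11: add_edge(H, F). Edges now: 10
Op 12: add_edge(C, G). Edges now: 11
Op 13: add_edge(F, B). Edges now: 12
Compute levels (Kahn BFS):
  sources (in-degree 0): A, C, H
  process A: level=0
    A->D: in-degree(D)=1, level(D)>=1
    A->E: in-degree(E)=2, level(E)>=1
    A->F: in-degree(F)=2, level(F)>=1
  process C: level=0
    C->B: in-degree(B)=2, level(B)>=1
    C->F: in-degree(F)=1, level(F)>=1
    C->G: in-degree(G)=0, level(G)=1, enqueue
  process H: level=0
    H->B: in-degree(B)=1, level(B)>=1
    H->E: in-degree(E)=1, level(E)>=1
    H->F: in-degree(F)=0, level(F)=1, enqueue
  process G: level=1
  process F: level=1
    F->B: in-degree(B)=0, level(B)=2, enqueue
    F->D: in-degree(D)=0, level(D)=2, enqueue
  process B: level=2
  process D: level=2
    D->E: in-degree(E)=0, level(E)=3, enqueue
  process E: level=3
All levels: A:0, B:2, C:0, D:2, E:3, F:1, G:1, H:0
max level = 3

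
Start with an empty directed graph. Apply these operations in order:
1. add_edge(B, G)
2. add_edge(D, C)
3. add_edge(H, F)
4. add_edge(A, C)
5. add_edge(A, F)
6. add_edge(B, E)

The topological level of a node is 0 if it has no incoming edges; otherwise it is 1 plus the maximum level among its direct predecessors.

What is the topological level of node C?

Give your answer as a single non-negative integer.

Op 1: add_edge(B, G). Edges now: 1
Op 2: add_edge(D, C). Edges now: 2
Op 3: add_edge(H, F). Edges now: 3
Op 4: add_edge(A, C). Edges now: 4
Op 5: add_edge(A, F). Edges now: 5
Op 6: add_edge(B, E). Edges now: 6
Compute levels (Kahn BFS):
  sources (in-degree 0): A, B, D, H
  process A: level=0
    A->C: in-degree(C)=1, level(C)>=1
    A->F: in-degree(F)=1, level(F)>=1
  process B: level=0
    B->E: in-degree(E)=0, level(E)=1, enqueue
    B->G: in-degree(G)=0, level(G)=1, enqueue
  process D: level=0
    D->C: in-degree(C)=0, level(C)=1, enqueue
  process H: level=0
    H->F: in-degree(F)=0, level(F)=1, enqueue
  process E: level=1
  process G: level=1
  process C: level=1
  process F: level=1
All levels: A:0, B:0, C:1, D:0, E:1, F:1, G:1, H:0
level(C) = 1

Answer: 1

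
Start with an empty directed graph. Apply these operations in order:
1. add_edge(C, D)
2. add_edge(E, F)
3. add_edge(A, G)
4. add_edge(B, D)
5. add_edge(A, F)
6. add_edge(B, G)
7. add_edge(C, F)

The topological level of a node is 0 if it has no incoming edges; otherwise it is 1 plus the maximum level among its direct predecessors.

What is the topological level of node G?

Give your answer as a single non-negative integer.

Op 1: add_edge(C, D). Edges now: 1
Op 2: add_edge(E, F). Edges now: 2
Op 3: add_edge(A, G). Edges now: 3
Op 4: add_edge(B, D). Edges now: 4
Op 5: add_edge(A, F). Edges now: 5
Op 6: add_edge(B, G). Edges now: 6
Op 7: add_edge(C, F). Edges now: 7
Compute levels (Kahn BFS):
  sources (in-degree 0): A, B, C, E
  process A: level=0
    A->F: in-degree(F)=2, level(F)>=1
    A->G: in-degree(G)=1, level(G)>=1
  process B: level=0
    B->D: in-degree(D)=1, level(D)>=1
    B->G: in-degree(G)=0, level(G)=1, enqueue
  process C: level=0
    C->D: in-degree(D)=0, level(D)=1, enqueue
    C->F: in-degree(F)=1, level(F)>=1
  process E: level=0
    E->F: in-degree(F)=0, level(F)=1, enqueue
  process G: level=1
  process D: level=1
  process F: level=1
All levels: A:0, B:0, C:0, D:1, E:0, F:1, G:1
level(G) = 1

Answer: 1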